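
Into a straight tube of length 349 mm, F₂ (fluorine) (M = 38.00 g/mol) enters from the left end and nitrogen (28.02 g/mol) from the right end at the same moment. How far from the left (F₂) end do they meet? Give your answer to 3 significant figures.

161 mm

In equal time, each gas travels a distance ∝ its rate ∝ 1/√M, so d_F₂/d_N₂ = √(M_N₂/M_F₂) = √(28.02/38.00) = 0.8587.
With d_F₂ + d_N₂ = 349 mm, d_N₂ = 349/(1 + 0.8587) = 187.8 mm.
d_F₂ = 349 − 187.8 = 161 mm.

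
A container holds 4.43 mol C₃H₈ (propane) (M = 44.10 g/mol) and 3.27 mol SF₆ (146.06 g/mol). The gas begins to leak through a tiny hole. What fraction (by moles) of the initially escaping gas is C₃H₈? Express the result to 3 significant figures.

Rate_i ∝ x_i/√M_i (Graham's law weighted by mole fraction), so the effusate composition follows n_i/√M_i.
Mole fraction of C₃H₈ in the effusate = (n_C₃H₈/√M_C₃H₈) / (n_C₃H₈/√M_C₃H₈ + n_SF₆/√M_SF₆)
= (4.43/√44.10) / (4.43/√44.10 + 3.27/√146.06) = 0.6671/(0.6671 + 0.2706) = 0.711.

0.711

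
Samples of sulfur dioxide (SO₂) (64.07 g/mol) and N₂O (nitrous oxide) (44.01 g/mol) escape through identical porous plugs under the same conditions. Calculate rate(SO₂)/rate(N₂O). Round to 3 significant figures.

0.829

By Graham's law, rate_SO₂/rate_N₂O = √(M_N₂O/M_SO₂) = √(44.01/64.07) = √0.6869 = 0.829.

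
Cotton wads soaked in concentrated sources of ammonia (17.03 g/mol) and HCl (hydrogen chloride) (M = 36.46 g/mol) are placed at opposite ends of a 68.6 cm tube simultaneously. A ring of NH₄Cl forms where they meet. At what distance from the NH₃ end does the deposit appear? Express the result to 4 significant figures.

Graham's law gives d_NH₃/d_HCl = rate_NH₃/rate_HCl = √(M_HCl/M_NH₃) = √(36.46/17.03) = 1.463.
With d_NH₃ + d_HCl = 68.6 cm, d_HCl = 68.6/(1 + 1.463) = 27.85 cm.
d_NH₃ = 68.6 − 27.85 = 40.75 cm.

40.75 cm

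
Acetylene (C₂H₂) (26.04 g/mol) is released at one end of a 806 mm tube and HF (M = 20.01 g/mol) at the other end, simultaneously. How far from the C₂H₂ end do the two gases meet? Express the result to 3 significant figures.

Distances travelled in equal time are proportional to diffusion rates, so d_C₂H₂/d_HF = √(M_HF/M_C₂H₂) = √(20.01/26.04) = 0.8766.
With d_C₂H₂ + d_HF = 806 mm, d_HF = 806/(1 + 0.8766) = 429.5 mm.
d_C₂H₂ = 806 − 429.5 = 377 mm.

377 mm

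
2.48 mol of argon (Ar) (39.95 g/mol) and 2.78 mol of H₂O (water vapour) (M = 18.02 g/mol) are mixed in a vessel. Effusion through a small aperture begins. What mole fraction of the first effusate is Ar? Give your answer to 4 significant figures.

0.3747

Effusion rate of each component ∝ n_i/√M_i (partial pressure × 1/√M).
Mole fraction of Ar in the effusate = (n_Ar/√M_Ar) / (n_Ar/√M_Ar + n_H₂O/√M_H₂O)
= (2.48/√39.95) / (2.48/√39.95 + 2.78/√18.02) = 0.3924/(0.3924 + 0.6549) = 0.3747.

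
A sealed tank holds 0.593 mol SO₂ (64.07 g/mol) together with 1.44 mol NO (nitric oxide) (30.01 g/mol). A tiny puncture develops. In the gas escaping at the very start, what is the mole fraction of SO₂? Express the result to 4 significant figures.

Each component's effusion rate ∝ (its partial pressure)·(1/√M) ∝ n_i/√M_i.
Mole fraction of SO₂ in the effusate = (n_SO₂/√M_SO₂) / (n_SO₂/√M_SO₂ + n_NO/√M_NO)
= (0.593/√64.07) / (0.593/√64.07 + 1.44/√30.01) = 0.07408/(0.07408 + 0.2629) = 0.2199.

0.2199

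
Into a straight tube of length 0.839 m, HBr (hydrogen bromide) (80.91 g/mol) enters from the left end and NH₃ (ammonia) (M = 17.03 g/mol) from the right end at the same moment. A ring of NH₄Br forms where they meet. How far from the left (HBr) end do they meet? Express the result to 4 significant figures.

0.2639 m

Graham's law gives d_HBr/d_NH₃ = rate_HBr/rate_NH₃ = √(M_NH₃/M_HBr) = √(17.03/80.91) = 0.4588.
With d_HBr + d_NH₃ = 0.839 m, d_NH₃ = 0.839/(1 + 0.4588) = 0.5751 m.
d_HBr = 0.839 − 0.5751 = 0.2639 m.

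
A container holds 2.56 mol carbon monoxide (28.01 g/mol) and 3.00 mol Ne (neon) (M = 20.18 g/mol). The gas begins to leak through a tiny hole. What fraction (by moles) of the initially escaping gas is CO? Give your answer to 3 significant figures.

Each component's effusion rate ∝ (its partial pressure)·(1/√M) ∝ n_i/√M_i.
So x_CO in the escaping gas = (n_CO/√M_CO) / Σ(n_i/√M_i)
= (2.56/√28.01) / (2.56/√28.01 + 3.00/√20.18) = 0.4837/(0.4837 + 0.6678) = 0.420.

0.420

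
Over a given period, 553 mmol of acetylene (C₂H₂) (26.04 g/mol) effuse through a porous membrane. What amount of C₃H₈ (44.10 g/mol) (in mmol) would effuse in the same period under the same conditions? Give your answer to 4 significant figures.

From Graham's law, rate_C₃H₈/rate_C₂H₂ = √(M_C₂H₂/M_C₃H₈) = √(26.04/44.10) = √0.5905 = 0.7684.
So the amount for C₃H₈ is 553 × 0.7684 = 424.9 mmol.

424.9 mmol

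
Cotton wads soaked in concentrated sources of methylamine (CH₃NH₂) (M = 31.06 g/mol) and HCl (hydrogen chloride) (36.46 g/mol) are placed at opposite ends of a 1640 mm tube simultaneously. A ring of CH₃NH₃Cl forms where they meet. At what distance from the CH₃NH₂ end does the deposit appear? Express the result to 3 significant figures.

853 mm

The fronts meet when d_CH₃NH₂ + d_HCl = L with d_CH₃NH₂/d_HCl = √(M_HCl/M_CH₃NH₂) (Graham's law). Here √(M_HCl/M_CH₃NH₂) = √(36.46/31.06) = 1.083.
With d_CH₃NH₂ + d_HCl = 1640 mm, d_HCl = 1640/(1 + 1.083) = 787.2 mm.
d_CH₃NH₂ = 1640 − 787.2 = 853 mm.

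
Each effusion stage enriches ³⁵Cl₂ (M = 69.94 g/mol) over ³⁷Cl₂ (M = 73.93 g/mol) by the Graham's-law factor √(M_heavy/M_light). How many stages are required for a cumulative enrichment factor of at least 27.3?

Per stage α = (73.93/69.94)^(1/2) = 1.05705^0.5, giving ln α = 0.02774.
Need α^N ≥ 27.3 ⇒ N ≥ ln(27.3) / ln α = 3.307 / 0.02774 = 119.21.
Rounding up, N = 120 stages.

120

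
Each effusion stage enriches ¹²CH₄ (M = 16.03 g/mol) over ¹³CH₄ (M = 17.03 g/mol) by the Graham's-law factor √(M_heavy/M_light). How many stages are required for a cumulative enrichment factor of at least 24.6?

With α = √(17.03/16.03) per stage, ln α = ½ ln(1.06238) = 0.03026.
Need α^N ≥ 24.6 ⇒ N ≥ ln(24.6) / ln α = 3.203 / 0.03026 = 105.85.
Minimum whole number of stages: N = 106.

106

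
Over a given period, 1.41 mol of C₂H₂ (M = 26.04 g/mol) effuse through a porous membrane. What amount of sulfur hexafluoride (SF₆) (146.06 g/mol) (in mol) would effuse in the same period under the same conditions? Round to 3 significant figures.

0.595 mol

Using Graham's law: rate_SF₆/rate_C₂H₂ = √(M_C₂H₂/M_SF₆) = √(26.04/146.06) = √0.1783 = 0.4222.
So the amount for SF₆ is 1.41 × 0.4222 = 0.595 mol.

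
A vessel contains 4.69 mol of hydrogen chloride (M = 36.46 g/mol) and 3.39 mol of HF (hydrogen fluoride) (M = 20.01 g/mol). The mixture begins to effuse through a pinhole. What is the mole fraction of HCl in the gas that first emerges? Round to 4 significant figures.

0.5062

Rate_i ∝ x_i/√M_i (Graham's law weighted by mole fraction), so the effusate composition follows n_i/√M_i.
x_HCl(eff) = (n_HCl/√M_HCl) / (n_HCl/√M_HCl + n_HF/√M_HF)
= (4.69/√36.46) / (4.69/√36.46 + 3.39/√20.01) = 0.7767/(0.7767 + 0.7578) = 0.5062.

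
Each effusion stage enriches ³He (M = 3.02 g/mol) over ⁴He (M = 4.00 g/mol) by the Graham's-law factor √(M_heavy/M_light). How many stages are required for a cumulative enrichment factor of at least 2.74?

8

Per stage α = (4.00/3.02)^(1/2) = 1.32450^0.5, giving ln α = 0.1405.
Need α^N ≥ 2.74 ⇒ N ≥ ln(2.74) / ln α = 1.008 / 0.1405 = 7.17.
So at least 8 stages are needed.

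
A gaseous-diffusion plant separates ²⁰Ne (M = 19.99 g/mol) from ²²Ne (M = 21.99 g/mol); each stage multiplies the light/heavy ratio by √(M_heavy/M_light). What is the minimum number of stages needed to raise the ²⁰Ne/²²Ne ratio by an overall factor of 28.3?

Per stage α = (21.99/19.99)^(1/2) = 1.10005^0.5, giving ln α = 0.04768.
Need α^N ≥ 28.3 ⇒ N ≥ ln(28.3) / ln α = 3.343 / 0.04768 = 70.11.
So at least 71 stages are needed.

71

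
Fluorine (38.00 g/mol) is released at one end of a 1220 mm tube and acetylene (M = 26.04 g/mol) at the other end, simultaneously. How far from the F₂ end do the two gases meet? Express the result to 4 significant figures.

The fronts meet when d_F₂ + d_C₂H₂ = L with d_F₂/d_C₂H₂ = √(M_C₂H₂/M_F₂) (Graham's law). Here √(M_C₂H₂/M_F₂) = √(26.04/38.00) = 0.8278.
With d_F₂ + d_C₂H₂ = 1220 mm, d_C₂H₂ = 1220/(1 + 0.8278) = 667.5 mm.
d_F₂ = 1220 − 667.5 = 552.5 mm.

552.5 mm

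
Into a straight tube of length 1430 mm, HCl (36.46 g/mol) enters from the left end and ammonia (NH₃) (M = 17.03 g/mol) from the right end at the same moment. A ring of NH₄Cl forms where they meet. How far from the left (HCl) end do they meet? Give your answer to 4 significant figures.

580.5 mm

In equal time, each gas travels a distance ∝ its rate ∝ 1/√M, so d_HCl/d_NH₃ = √(M_NH₃/M_HCl) = √(17.03/36.46) = 0.6834.
With d_HCl + d_NH₃ = 1430 mm, d_NH₃ = 1430/(1 + 0.6834) = 849.5 mm.
d_HCl = 1430 − 849.5 = 580.5 mm.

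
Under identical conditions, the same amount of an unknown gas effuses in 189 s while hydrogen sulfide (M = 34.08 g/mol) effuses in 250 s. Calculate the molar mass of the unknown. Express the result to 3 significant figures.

19.5 g/mol

Using Graham's law: t_X/t_H₂S = √(M_X/M_H₂S).
189/250 = 0.7560 = √(M_X/34.08)
M_X = 34.08 × 0.7560² = 34.08 × 0.5715 = 19.5 g/mol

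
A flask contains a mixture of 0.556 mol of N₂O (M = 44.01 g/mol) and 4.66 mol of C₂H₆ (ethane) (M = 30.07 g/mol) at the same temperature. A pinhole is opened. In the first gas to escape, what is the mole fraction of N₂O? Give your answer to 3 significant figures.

0.0898

The effusion rate of species i is ∝ p_i/√M_i ∝ n_i/√M_i.
Mole fraction of N₂O in the effusate = (n_N₂O/√M_N₂O) / (n_N₂O/√M_N₂O + n_C₂H₆/√M_C₂H₆)
= (0.556/√44.01) / (0.556/√44.01 + 4.66/√30.07) = 0.08381/(0.08381 + 0.8498) = 0.0898.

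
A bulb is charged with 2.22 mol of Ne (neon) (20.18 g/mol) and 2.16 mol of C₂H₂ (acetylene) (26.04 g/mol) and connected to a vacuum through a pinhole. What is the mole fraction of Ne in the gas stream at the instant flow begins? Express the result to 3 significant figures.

Rate_i ∝ x_i/√M_i (Graham's law weighted by mole fraction), so the effusate composition follows n_i/√M_i.
So x_Ne in the escaping gas = (n_Ne/√M_Ne) / Σ(n_i/√M_i)
= (2.22/√20.18) / (2.22/√20.18 + 2.16/√26.04) = 0.4942/(0.4942 + 0.4233) = 0.539.

0.539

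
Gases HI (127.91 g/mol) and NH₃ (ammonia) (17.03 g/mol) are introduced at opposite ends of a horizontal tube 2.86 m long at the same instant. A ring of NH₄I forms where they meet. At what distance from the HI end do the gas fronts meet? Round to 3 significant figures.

0.765 m

In equal time, each gas travels a distance ∝ its rate ∝ 1/√M, so d_HI/d_NH₃ = √(M_NH₃/M_HI) = √(17.03/127.91) = 0.3649.
With d_HI + d_NH₃ = 2.86 m, d_NH₃ = 2.86/(1 + 0.3649) = 2.095 m.
d_HI = 2.86 − 2.095 = 0.765 m.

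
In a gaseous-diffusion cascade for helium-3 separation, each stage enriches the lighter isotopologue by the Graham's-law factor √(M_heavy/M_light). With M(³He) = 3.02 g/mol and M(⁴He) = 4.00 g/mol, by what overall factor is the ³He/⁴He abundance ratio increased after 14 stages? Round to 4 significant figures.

7.151

Each stage multiplies the ratio by α = √(4.00/3.02), so after 14 stages the overall factor is α^14 = (4.00/3.02)^(14/2).
= 1.32450^7 = 7.151.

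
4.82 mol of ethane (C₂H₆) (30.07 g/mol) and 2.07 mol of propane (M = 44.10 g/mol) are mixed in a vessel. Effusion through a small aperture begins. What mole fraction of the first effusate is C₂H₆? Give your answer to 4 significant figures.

The effusion rate of species i is ∝ p_i/√M_i ∝ n_i/√M_i.
x_C₂H₆(eff) = (n_C₂H₆/√M_C₂H₆) / (n_C₂H₆/√M_C₂H₆ + n_C₃H₈/√M_C₃H₈)
= (4.82/√30.07) / (4.82/√30.07 + 2.07/√44.10) = 0.8790/(0.8790 + 0.3117) = 0.7382.

0.7382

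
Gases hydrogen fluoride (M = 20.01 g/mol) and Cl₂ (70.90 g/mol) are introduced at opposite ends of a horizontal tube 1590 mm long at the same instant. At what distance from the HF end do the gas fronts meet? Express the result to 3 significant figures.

Graham's law gives d_HF/d_Cl₂ = rate_HF/rate_Cl₂ = √(M_Cl₂/M_HF) = √(70.90/20.01) = 1.882.
With d_HF + d_Cl₂ = 1590 mm, d_Cl₂ = 1590/(1 + 1.882) = 551.6 mm.
d_HF = 1590 − 551.6 = 1040 mm.

1040 mm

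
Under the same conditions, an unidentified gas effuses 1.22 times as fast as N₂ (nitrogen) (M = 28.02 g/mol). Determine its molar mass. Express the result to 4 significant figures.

Graham's law gives rate_X/rate_N₂ = √(M_N₂/M_X).
1.22 = √(28.02/M_X)
M_X = 28.02 / 1.22² = 28.02 / 1.488 = 18.83 g/mol

18.83 g/mol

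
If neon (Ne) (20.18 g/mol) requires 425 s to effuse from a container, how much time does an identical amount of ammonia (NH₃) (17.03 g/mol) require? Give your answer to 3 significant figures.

390 s

From Graham's law, t_NH₃/t_Ne = √(M_NH₃/M_Ne) = √(17.03/20.18) = √0.8439 = 0.9186.
So the time for NH₃ is 425 × 0.9186 = 390 s.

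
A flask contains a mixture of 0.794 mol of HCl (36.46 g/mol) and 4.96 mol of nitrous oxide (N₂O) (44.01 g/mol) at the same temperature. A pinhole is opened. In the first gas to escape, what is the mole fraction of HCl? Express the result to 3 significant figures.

0.150

The effusion rate of species i is ∝ p_i/√M_i ∝ n_i/√M_i.
x_HCl(eff) = (n_HCl/√M_HCl) / (n_HCl/√M_HCl + n_N₂O/√M_N₂O)
= (0.794/√36.46) / (0.794/√36.46 + 4.96/√44.01) = 0.1315/(0.1315 + 0.7477) = 0.150.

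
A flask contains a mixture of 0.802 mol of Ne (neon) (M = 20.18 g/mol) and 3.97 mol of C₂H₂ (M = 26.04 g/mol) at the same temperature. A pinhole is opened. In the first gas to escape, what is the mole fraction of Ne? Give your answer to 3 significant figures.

0.187

The effusion rate of species i is ∝ p_i/√M_i ∝ n_i/√M_i.
x_Ne(eff) = (n_Ne/√M_Ne) / (n_Ne/√M_Ne + n_C₂H₂/√M_C₂H₂)
= (0.802/√20.18) / (0.802/√20.18 + 3.97/√26.04) = 0.1785/(0.1785 + 0.7780) = 0.187.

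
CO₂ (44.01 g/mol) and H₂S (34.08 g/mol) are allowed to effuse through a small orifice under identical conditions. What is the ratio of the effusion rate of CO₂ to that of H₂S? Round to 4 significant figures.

By Graham's law, rate_CO₂/rate_H₂S = √(M_H₂S/M_CO₂) = √(34.08/44.01) = √0.7744 = 0.8800.

0.8800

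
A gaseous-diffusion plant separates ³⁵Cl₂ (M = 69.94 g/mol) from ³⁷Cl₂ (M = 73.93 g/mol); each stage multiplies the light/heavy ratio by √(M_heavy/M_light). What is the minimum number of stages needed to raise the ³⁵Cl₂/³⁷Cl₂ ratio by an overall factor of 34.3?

Per stage α = (73.93/69.94)^(1/2) = 1.05705^0.5, giving ln α = 0.02774.
Need α^N ≥ 34.3 ⇒ N ≥ ln(34.3) / ln α = 3.535 / 0.02774 = 127.44.
So at least 128 stages are needed.

128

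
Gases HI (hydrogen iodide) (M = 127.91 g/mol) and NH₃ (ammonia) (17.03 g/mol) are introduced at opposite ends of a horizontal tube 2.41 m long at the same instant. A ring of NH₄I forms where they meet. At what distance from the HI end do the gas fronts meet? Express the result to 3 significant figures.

0.644 m

The fronts meet when d_HI + d_NH₃ = L with d_HI/d_NH₃ = √(M_NH₃/M_HI) (Graham's law). Here √(M_NH₃/M_HI) = √(17.03/127.91) = 0.3649.
With d_HI + d_NH₃ = 2.41 m, d_NH₃ = 2.41/(1 + 0.3649) = 1.766 m.
d_HI = 2.41 − 1.766 = 0.644 m.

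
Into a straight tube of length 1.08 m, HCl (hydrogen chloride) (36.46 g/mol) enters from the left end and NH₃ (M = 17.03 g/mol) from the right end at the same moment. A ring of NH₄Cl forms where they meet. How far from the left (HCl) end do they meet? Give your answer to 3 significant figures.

Graham's law gives d_HCl/d_NH₃ = rate_HCl/rate_NH₃ = √(M_NH₃/M_HCl) = √(17.03/36.46) = 0.6834.
With d_HCl + d_NH₃ = 1.08 m, d_NH₃ = 1.08/(1 + 0.6834) = 0.6415 m.
d_HCl = 1.08 − 0.6415 = 0.438 m.

0.438 m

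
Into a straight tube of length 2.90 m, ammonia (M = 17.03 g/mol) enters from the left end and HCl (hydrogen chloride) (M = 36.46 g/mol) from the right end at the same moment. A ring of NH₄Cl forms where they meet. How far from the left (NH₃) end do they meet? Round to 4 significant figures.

The fronts meet when d_NH₃ + d_HCl = L with d_NH₃/d_HCl = √(M_HCl/M_NH₃) (Graham's law). Here √(M_HCl/M_NH₃) = √(36.46/17.03) = 1.463.
With d_NH₃ + d_HCl = 2.90 m, d_HCl = 2.90/(1 + 1.463) = 1.177 m.
d_NH₃ = 2.90 − 1.177 = 1.723 m.

1.723 m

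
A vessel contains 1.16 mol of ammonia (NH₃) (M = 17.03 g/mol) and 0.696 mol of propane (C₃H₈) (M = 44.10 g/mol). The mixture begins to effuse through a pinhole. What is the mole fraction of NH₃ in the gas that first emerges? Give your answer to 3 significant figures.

0.728

Effusion rate of each component ∝ n_i/√M_i (partial pressure × 1/√M).
x_NH₃(eff) = (n_NH₃/√M_NH₃) / (n_NH₃/√M_NH₃ + n_C₃H₈/√M_C₃H₈)
= (1.16/√17.03) / (1.16/√17.03 + 0.696/√44.10) = 0.2811/(0.2811 + 0.1048) = 0.728.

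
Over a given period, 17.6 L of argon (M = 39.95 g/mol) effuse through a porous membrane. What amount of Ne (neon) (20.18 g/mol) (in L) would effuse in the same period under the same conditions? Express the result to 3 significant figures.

24.8 L

Using Graham's law: rate_Ne/rate_Ar = √(M_Ar/M_Ne) = √(39.95/20.18) = √1.980 = 1.407.
So the volume for Ne is 17.6 × 1.407 = 24.8 L.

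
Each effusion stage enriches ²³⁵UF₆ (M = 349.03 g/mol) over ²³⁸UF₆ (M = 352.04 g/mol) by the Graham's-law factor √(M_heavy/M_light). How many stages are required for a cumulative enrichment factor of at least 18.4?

679

With α = √(352.04/349.03) per stage, ln α = ½ ln(1.00862) = 0.004293.
Need α^N ≥ 18.4 ⇒ N ≥ ln(18.4) / ln α = 2.912 / 0.004293 = 678.32.
Minimum whole number of stages: N = 679.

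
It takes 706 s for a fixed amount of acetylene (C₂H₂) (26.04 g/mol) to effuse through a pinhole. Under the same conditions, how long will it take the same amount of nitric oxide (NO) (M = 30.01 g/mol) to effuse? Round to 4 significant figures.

757.9 s

Since effusion rate ∝ 1/√M, t_NO/t_C₂H₂ = √(M_NO/M_C₂H₂) = √(30.01/26.04) = √1.152 = 1.074.
So the time for NO is 706 × 1.074 = 757.9 s.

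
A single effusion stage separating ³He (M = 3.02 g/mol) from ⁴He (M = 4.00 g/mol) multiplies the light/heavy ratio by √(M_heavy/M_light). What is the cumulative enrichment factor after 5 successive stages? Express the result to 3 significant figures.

2.02

The single-stage factor is √(M_heavy/M_light), so 5 stages give [√(4.00/3.02)]^5 = (4.00/3.02)^(5/2).
= 1.32450^(5/2) = 2.02.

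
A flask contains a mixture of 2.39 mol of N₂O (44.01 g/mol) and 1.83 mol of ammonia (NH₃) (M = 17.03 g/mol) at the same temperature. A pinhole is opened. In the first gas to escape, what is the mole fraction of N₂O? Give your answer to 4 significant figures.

0.4483

Rate_i ∝ x_i/√M_i (Graham's law weighted by mole fraction), so the effusate composition follows n_i/√M_i.
So x_N₂O in the escaping gas = (n_N₂O/√M_N₂O) / Σ(n_i/√M_i)
= (2.39/√44.01) / (2.39/√44.01 + 1.83/√17.03) = 0.3603/(0.3603 + 0.4434) = 0.4483.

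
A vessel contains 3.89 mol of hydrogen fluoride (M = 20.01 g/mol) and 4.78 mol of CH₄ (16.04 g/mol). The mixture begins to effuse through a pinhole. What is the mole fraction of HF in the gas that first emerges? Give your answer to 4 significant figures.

0.4215

Effusion rate of each component ∝ n_i/√M_i (partial pressure × 1/√M).
So x_HF in the escaping gas = (n_HF/√M_HF) / Σ(n_i/√M_i)
= (3.89/√20.01) / (3.89/√20.01 + 4.78/√16.04) = 0.8696/(0.8696 + 1.194) = 0.4215.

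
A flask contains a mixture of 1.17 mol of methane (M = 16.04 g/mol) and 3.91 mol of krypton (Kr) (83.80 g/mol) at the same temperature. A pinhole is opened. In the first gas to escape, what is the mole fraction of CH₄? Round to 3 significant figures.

0.406

Each component's effusion rate ∝ (its partial pressure)·(1/√M) ∝ n_i/√M_i.
Mole fraction of CH₄ in the effusate = (n_CH₄/√M_CH₄) / (n_CH₄/√M_CH₄ + n_Kr/√M_Kr)
= (1.17/√16.04) / (1.17/√16.04 + 3.91/√83.80) = 0.2921/(0.2921 + 0.4271) = 0.406.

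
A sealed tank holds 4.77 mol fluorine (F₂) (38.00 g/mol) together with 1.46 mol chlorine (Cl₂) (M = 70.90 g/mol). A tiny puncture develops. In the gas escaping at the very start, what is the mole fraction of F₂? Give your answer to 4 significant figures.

The effusion rate of species i is ∝ p_i/√M_i ∝ n_i/√M_i.
Mole fraction of F₂ in the effusate = (n_F₂/√M_F₂) / (n_F₂/√M_F₂ + n_Cl₂/√M_Cl₂)
= (4.77/√38.00) / (4.77/√38.00 + 1.46/√70.90) = 0.7738/(0.7738 + 0.1734) = 0.8169.

0.8169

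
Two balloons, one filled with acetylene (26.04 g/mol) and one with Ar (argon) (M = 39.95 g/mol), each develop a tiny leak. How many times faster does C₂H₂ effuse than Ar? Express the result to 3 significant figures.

1.24

By Graham's law, rate_C₂H₂/rate_Ar = √(M_Ar/M_C₂H₂) = √(39.95/26.04) = √1.534 = 1.24.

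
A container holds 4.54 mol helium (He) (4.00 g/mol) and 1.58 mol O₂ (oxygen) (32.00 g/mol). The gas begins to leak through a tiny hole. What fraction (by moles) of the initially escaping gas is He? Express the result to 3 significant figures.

The effusion rate of species i is ∝ p_i/√M_i ∝ n_i/√M_i.
Mole fraction of He in the effusate = (n_He/√M_He) / (n_He/√M_He + n_O₂/√M_O₂)
= (4.54/√4.00) / (4.54/√4.00 + 1.58/√32.00) = 2.270/(2.270 + 0.2793) = 0.890.

0.890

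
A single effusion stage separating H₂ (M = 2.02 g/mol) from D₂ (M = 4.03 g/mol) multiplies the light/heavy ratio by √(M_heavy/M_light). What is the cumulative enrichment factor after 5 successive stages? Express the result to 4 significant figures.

Each stage multiplies the ratio by α = √(4.03/2.02), so after 5 stages the overall factor is α^5 = (4.03/2.02)^(5/2).
= 1.99505^(5/2) = 5.622.

5.622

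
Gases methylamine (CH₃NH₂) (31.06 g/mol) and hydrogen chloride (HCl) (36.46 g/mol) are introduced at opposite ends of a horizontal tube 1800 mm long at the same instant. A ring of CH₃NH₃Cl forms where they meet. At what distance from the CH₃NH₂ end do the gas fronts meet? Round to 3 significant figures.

936 mm

In equal time, each gas travels a distance ∝ its rate ∝ 1/√M, so d_CH₃NH₂/d_HCl = √(M_HCl/M_CH₃NH₂) = √(36.46/31.06) = 1.083.
With d_CH₃NH₂ + d_HCl = 1800 mm, d_HCl = 1800/(1 + 1.083) = 864.0 mm.
d_CH₃NH₂ = 1800 − 864.0 = 936 mm.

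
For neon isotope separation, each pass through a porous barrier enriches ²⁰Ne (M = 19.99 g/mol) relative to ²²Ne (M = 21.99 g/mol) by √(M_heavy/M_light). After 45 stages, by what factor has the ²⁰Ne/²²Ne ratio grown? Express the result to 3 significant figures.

8.55

Each stage multiplies the ratio by α = √(21.99/19.99), so after 45 stages the overall factor is α^45 = (21.99/19.99)^(45/2).
= 1.10005^(45/2) = 8.55.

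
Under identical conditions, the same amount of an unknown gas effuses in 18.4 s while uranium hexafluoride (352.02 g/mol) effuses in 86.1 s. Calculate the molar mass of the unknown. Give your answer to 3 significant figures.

16.1 g/mol

From Graham's law, t_X/t_UF₆ = √(M_X/M_UF₆).
18.4/86.1 = 0.2137 = √(M_X/352.02)
M_X = 352.02 × 0.2137² = 352.02 × 0.04567 = 16.1 g/mol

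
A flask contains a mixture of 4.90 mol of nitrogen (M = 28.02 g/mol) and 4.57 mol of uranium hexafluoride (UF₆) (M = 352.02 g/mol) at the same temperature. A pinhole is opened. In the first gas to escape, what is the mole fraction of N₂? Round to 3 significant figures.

0.792

The effusion rate of species i is ∝ p_i/√M_i ∝ n_i/√M_i.
So x_N₂ in the escaping gas = (n_N₂/√M_N₂) / Σ(n_i/√M_i)
= (4.90/√28.02) / (4.90/√28.02 + 4.57/√352.02) = 0.9257/(0.9257 + 0.2436) = 0.792.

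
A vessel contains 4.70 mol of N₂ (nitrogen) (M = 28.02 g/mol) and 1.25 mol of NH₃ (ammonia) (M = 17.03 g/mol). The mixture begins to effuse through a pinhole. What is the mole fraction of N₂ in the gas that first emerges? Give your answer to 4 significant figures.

Rate_i ∝ x_i/√M_i (Graham's law weighted by mole fraction), so the effusate composition follows n_i/√M_i.
Mole fraction of N₂ in the effusate = (n_N₂/√M_N₂) / (n_N₂/√M_N₂ + n_NH₃/√M_NH₃)
= (4.70/√28.02) / (4.70/√28.02 + 1.25/√17.03) = 0.8879/(0.8879 + 0.3029) = 0.7456.

0.7456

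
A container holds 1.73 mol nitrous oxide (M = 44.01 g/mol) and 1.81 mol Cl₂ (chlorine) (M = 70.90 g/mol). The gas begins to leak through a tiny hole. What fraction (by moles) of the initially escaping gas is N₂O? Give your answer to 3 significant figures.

Each component's effusion rate ∝ (its partial pressure)·(1/√M) ∝ n_i/√M_i.
x_N₂O(eff) = (n_N₂O/√M_N₂O) / (n_N₂O/√M_N₂O + n_Cl₂/√M_Cl₂)
= (1.73/√44.01) / (1.73/√44.01 + 1.81/√70.90) = 0.2608/(0.2608 + 0.2150) = 0.548.

0.548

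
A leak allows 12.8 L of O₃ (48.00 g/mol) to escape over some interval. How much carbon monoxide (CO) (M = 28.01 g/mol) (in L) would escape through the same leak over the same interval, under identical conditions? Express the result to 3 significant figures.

Since effusion rate ∝ 1/√M, rate_CO/rate_O₃ = √(M_O₃/M_CO) = √(48.00/28.01) = √1.714 = 1.309.
So the volume for CO is 12.8 × 1.309 = 16.8 L.

16.8 L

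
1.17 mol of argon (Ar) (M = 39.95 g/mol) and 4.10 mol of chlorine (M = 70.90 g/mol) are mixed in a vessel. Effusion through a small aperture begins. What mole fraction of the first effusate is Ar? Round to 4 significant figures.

0.2754

The effusion rate of species i is ∝ p_i/√M_i ∝ n_i/√M_i.
So x_Ar in the escaping gas = (n_Ar/√M_Ar) / Σ(n_i/√M_i)
= (1.17/√39.95) / (1.17/√39.95 + 4.10/√70.90) = 0.1851/(0.1851 + 0.4869) = 0.2754.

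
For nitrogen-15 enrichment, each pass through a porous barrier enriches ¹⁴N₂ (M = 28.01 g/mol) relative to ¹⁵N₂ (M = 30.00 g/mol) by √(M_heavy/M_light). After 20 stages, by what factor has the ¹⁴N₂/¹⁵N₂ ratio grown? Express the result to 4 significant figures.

After 20 stages the ratio has grown by (√(30.00/28.01))^20 = (30.00/28.01)^(20/2).
= 1.07105^10 = 1.986.

1.986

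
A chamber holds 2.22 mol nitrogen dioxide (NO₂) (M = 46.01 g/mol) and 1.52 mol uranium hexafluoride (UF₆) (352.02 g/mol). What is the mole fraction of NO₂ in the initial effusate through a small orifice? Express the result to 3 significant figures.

Effusion rate of each component ∝ n_i/√M_i (partial pressure × 1/√M).
Mole fraction of NO₂ in the effusate = (n_NO₂/√M_NO₂) / (n_NO₂/√M_NO₂ + n_UF₆/√M_UF₆)
= (2.22/√46.01) / (2.22/√46.01 + 1.52/√352.02) = 0.3273/(0.3273 + 0.08101) = 0.802.

0.802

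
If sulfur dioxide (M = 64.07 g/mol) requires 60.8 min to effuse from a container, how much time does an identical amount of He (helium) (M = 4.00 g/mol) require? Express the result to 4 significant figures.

15.19 min

By Graham's law, t_He/t_SO₂ = √(M_He/M_SO₂) = √(4.00/64.07) = √0.06243 = 0.2499.
So the time for He is 60.8 × 0.2499 = 15.19 min.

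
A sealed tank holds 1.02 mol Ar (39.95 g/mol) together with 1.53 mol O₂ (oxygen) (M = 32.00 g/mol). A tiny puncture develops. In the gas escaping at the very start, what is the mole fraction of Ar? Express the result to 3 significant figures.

Each component's effusion rate ∝ (its partial pressure)·(1/√M) ∝ n_i/√M_i.
Mole fraction of Ar in the effusate = (n_Ar/√M_Ar) / (n_Ar/√M_Ar + n_O₂/√M_O₂)
= (1.02/√39.95) / (1.02/√39.95 + 1.53/√32.00) = 0.1614/(0.1614 + 0.2705) = 0.374.

0.374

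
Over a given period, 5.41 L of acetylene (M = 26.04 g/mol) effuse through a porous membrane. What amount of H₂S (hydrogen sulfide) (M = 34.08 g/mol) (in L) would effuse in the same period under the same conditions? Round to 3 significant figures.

Using Graham's law: rate_H₂S/rate_C₂H₂ = √(M_C₂H₂/M_H₂S) = √(26.04/34.08) = √0.7641 = 0.8741.
So the volume for H₂S is 5.41 × 0.8741 = 4.73 L.

4.73 L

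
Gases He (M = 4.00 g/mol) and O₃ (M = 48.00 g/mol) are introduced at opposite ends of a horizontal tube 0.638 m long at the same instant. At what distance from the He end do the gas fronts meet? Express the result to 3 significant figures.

Graham's law gives d_He/d_O₃ = rate_He/rate_O₃ = √(M_O₃/M_He) = √(48.00/4.00) = 3.464.
With d_He + d_O₃ = 0.638 m, d_O₃ = 0.638/(1 + 3.464) = 0.1429 m.
d_He = 0.638 − 0.1429 = 0.495 m.

0.495 m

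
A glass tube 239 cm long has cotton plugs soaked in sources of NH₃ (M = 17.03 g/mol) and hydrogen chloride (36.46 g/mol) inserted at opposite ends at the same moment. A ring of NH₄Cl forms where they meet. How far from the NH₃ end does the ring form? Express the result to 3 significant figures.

Distances travelled in equal time are proportional to diffusion rates, so d_NH₃/d_HCl = √(M_HCl/M_NH₃) = √(36.46/17.03) = 1.463.
With d_NH₃ + d_HCl = 239 cm, d_HCl = 239/(1 + 1.463) = 97.03 cm.
d_NH₃ = 239 − 97.03 = 142 cm.

142 cm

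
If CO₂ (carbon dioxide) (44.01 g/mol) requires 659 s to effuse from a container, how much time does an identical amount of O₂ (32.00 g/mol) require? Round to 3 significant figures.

562 s

Using Graham's law: t_O₂/t_CO₂ = √(M_O₂/M_CO₂) = √(32.00/44.01) = √0.7271 = 0.8527.
So the time for O₂ is 659 × 0.8527 = 562 s.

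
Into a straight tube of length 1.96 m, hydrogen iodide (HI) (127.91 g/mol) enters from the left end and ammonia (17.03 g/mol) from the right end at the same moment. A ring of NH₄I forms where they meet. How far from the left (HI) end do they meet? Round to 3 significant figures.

Distances travelled in equal time are proportional to diffusion rates, so d_HI/d_NH₃ = √(M_NH₃/M_HI) = √(17.03/127.91) = 0.3649.
With d_HI + d_NH₃ = 1.96 m, d_NH₃ = 1.96/(1 + 0.3649) = 1.436 m.
d_HI = 1.96 − 1.436 = 0.524 m.

0.524 m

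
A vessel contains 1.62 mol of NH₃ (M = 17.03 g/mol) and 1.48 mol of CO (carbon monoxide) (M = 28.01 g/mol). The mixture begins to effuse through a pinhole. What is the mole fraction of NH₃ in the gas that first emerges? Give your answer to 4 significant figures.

Each component's effusion rate ∝ (its partial pressure)·(1/√M) ∝ n_i/√M_i.
x_NH₃(eff) = (n_NH₃/√M_NH₃) / (n_NH₃/√M_NH₃ + n_CO/√M_CO)
= (1.62/√17.03) / (1.62/√17.03 + 1.48/√28.01) = 0.3926/(0.3926 + 0.2796) = 0.5840.

0.5840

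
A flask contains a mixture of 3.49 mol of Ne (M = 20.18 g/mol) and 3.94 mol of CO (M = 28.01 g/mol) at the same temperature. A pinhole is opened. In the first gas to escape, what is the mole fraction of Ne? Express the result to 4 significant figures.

0.5107

Effusion rate of each component ∝ n_i/√M_i (partial pressure × 1/√M).
Mole fraction of Ne in the effusate = (n_Ne/√M_Ne) / (n_Ne/√M_Ne + n_CO/√M_CO)
= (3.49/√20.18) / (3.49/√20.18 + 3.94/√28.01) = 0.7769/(0.7769 + 0.7445) = 0.5107.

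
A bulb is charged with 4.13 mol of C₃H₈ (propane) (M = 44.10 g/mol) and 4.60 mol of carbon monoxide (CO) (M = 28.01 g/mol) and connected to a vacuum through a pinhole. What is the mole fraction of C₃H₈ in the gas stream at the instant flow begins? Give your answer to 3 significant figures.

Effusion rate of each component ∝ n_i/√M_i (partial pressure × 1/√M).
x_C₃H₈(eff) = (n_C₃H₈/√M_C₃H₈) / (n_C₃H₈/√M_C₃H₈ + n_CO/√M_CO)
= (4.13/√44.10) / (4.13/√44.10 + 4.60/√28.01) = 0.6219/(0.6219 + 0.8692) = 0.417.

0.417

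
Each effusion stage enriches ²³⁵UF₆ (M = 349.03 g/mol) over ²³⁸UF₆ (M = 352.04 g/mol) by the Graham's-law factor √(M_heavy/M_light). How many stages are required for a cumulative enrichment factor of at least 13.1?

With α = √(352.04/349.03) per stage, ln α = ½ ln(1.00862) = 0.004293.
Need α^N ≥ 13.1 ⇒ N ≥ ln(13.1) / ln α = 2.573 / 0.004293 = 599.19.
Rounding up, N = 600 stages.

600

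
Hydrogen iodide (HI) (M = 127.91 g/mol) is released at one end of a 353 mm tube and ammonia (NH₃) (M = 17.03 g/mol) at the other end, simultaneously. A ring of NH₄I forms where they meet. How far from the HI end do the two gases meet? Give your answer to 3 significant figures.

In equal time, each gas travels a distance ∝ its rate ∝ 1/√M, so d_HI/d_NH₃ = √(M_NH₃/M_HI) = √(17.03/127.91) = 0.3649.
With d_HI + d_NH₃ = 353 mm, d_NH₃ = 353/(1 + 0.3649) = 258.6 mm.
d_HI = 353 − 258.6 = 94.4 mm.

94.4 mm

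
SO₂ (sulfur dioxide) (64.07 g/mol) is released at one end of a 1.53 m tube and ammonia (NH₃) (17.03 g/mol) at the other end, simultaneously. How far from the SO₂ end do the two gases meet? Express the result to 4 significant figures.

Graham's law gives d_SO₂/d_NH₃ = rate_SO₂/rate_NH₃ = √(M_NH₃/M_SO₂) = √(17.03/64.07) = 0.5156.
With d_SO₂ + d_NH₃ = 1.53 m, d_NH₃ = 1.53/(1 + 0.5156) = 1.010 m.
d_SO₂ = 1.53 − 1.010 = 0.5205 m.

0.5205 m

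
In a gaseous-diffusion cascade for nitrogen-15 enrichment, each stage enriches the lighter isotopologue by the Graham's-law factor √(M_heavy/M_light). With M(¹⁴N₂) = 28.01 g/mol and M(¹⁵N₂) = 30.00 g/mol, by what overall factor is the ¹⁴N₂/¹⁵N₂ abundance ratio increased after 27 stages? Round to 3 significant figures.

2.53

Overall factor = α^27 with α = √(30.00/28.01), i.e. (30.00/28.01)^(27/2).
= 1.07105^(27/2) = 2.53.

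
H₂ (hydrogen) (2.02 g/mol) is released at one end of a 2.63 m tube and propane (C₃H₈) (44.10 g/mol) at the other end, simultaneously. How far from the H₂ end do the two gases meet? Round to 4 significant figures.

2.166 m

The fronts meet when d_H₂ + d_C₃H₈ = L with d_H₂/d_C₃H₈ = √(M_C₃H₈/M_H₂) (Graham's law). Here √(M_C₃H₈/M_H₂) = √(44.10/2.02) = 4.672.
With d_H₂ + d_C₃H₈ = 2.63 m, d_C₃H₈ = 2.63/(1 + 4.672) = 0.4636 m.
d_H₂ = 2.63 − 0.4636 = 2.166 m.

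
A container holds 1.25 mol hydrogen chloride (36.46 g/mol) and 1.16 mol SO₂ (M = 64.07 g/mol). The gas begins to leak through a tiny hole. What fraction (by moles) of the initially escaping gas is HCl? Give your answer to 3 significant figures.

Each component's effusion rate ∝ (its partial pressure)·(1/√M) ∝ n_i/√M_i.
Mole fraction of HCl in the effusate = (n_HCl/√M_HCl) / (n_HCl/√M_HCl + n_SO₂/√M_SO₂)
= (1.25/√36.46) / (1.25/√36.46 + 1.16/√64.07) = 0.2070/(0.2070 + 0.1449) = 0.588.

0.588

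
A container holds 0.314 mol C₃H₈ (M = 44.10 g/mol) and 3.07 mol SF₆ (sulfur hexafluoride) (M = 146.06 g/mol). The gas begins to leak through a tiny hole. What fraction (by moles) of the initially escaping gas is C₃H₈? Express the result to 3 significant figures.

Effusion rate of each component ∝ n_i/√M_i (partial pressure × 1/√M).
Mole fraction of C₃H₈ in the effusate = (n_C₃H₈/√M_C₃H₈) / (n_C₃H₈/√M_C₃H₈ + n_SF₆/√M_SF₆)
= (0.314/√44.10) / (0.314/√44.10 + 3.07/√146.06) = 0.04728/(0.04728 + 0.2540) = 0.157.

0.157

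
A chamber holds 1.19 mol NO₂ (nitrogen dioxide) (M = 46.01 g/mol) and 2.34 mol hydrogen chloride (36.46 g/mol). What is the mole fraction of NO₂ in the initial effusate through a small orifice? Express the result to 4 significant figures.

Effusion rate of each component ∝ n_i/√M_i (partial pressure × 1/√M).
So x_NO₂ in the escaping gas = (n_NO₂/√M_NO₂) / Σ(n_i/√M_i)
= (1.19/√46.01) / (1.19/√46.01 + 2.34/√36.46) = 0.1754/(0.1754 + 0.3875) = 0.3116.

0.3116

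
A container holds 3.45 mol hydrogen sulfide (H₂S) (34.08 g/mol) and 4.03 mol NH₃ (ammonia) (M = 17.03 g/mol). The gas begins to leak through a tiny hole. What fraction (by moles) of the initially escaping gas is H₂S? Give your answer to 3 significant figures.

Each component's effusion rate ∝ (its partial pressure)·(1/√M) ∝ n_i/√M_i.
Mole fraction of H₂S in the effusate = (n_H₂S/√M_H₂S) / (n_H₂S/√M_H₂S + n_NH₃/√M_NH₃)
= (3.45/√34.08) / (3.45/√34.08 + 4.03/√17.03) = 0.5910/(0.5910 + 0.9766) = 0.377.

0.377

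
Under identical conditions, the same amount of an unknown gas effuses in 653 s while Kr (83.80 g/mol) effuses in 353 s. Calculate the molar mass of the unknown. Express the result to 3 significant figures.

Since effusion rate ∝ 1/√M, t_X/t_Kr = √(M_X/M_Kr).
653/353 = 1.850 = √(M_X/83.80)
M_X = 83.80 × 1.850² = 83.80 × 3.422 = 287 g/mol

287 g/mol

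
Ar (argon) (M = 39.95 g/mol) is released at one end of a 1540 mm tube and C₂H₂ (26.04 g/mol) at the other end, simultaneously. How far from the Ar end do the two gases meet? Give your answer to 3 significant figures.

The fronts meet when d_Ar + d_C₂H₂ = L with d_Ar/d_C₂H₂ = √(M_C₂H₂/M_Ar) (Graham's law). Here √(M_C₂H₂/M_Ar) = √(26.04/39.95) = 0.8074.
With d_Ar + d_C₂H₂ = 1540 mm, d_C₂H₂ = 1540/(1 + 0.8074) = 852.1 mm.
d_Ar = 1540 − 852.1 = 688 mm.

688 mm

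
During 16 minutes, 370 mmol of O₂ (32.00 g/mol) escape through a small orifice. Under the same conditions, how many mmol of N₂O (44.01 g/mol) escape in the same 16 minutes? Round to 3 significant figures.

Graham's law gives rate_N₂O/rate_O₂ = √(M_O₂/M_N₂O) = √(32.00/44.01) = √0.7271 = 0.8527.
So the amount for N₂O is 370 × 0.8527 = 316 mmol.

316 mmol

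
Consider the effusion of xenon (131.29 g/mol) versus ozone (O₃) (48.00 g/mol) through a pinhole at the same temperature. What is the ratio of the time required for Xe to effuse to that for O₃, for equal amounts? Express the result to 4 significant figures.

From Graham's law, t_Xe/t_O₃ = √(M_Xe/M_O₃) = √(131.29/48.00) = √2.735 = 1.654.

1.654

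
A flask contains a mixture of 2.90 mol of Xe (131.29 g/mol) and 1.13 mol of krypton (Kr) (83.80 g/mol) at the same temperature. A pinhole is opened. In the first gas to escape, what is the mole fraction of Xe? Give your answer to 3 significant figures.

0.672

Each component's effusion rate ∝ (its partial pressure)·(1/√M) ∝ n_i/√M_i.
Mole fraction of Xe in the effusate = (n_Xe/√M_Xe) / (n_Xe/√M_Xe + n_Kr/√M_Kr)
= (2.90/√131.29) / (2.90/√131.29 + 1.13/√83.80) = 0.2531/(0.2531 + 0.1234) = 0.672.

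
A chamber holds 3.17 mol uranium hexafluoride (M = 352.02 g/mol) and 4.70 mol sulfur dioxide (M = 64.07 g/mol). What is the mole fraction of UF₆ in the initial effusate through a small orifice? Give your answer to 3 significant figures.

Effusion rate of each component ∝ n_i/√M_i (partial pressure × 1/√M).
So x_UF₆ in the escaping gas = (n_UF₆/√M_UF₆) / Σ(n_i/√M_i)
= (3.17/√352.02) / (3.17/√352.02 + 4.70/√64.07) = 0.1690/(0.1690 + 0.5872) = 0.223.

0.223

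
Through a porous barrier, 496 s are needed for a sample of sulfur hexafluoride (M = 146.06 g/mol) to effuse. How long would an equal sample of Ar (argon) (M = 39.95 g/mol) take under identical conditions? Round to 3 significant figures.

Since effusion rate ∝ 1/√M, t_Ar/t_SF₆ = √(M_Ar/M_SF₆) = √(39.95/146.06) = √0.2735 = 0.5230.
So the time for Ar is 496 × 0.5230 = 259 s.

259 s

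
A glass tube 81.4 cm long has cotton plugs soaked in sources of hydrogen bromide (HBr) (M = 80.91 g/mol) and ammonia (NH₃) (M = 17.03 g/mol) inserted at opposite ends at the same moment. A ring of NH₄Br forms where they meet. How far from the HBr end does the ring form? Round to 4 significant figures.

Distances travelled in equal time are proportional to diffusion rates, so d_HBr/d_NH₃ = √(M_NH₃/M_HBr) = √(17.03/80.91) = 0.4588.
With d_HBr + d_NH₃ = 81.4 cm, d_NH₃ = 81.4/(1 + 0.4588) = 55.80 cm.
d_HBr = 81.4 − 55.80 = 25.60 cm.

25.60 cm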